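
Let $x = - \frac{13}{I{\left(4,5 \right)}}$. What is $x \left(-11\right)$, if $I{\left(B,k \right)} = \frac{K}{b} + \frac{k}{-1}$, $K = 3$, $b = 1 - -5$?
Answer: $- \frac{286}{9} \approx -31.778$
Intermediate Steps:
$b = 6$ ($b = 1 + 5 = 6$)
$I{\left(B,k \right)} = \frac{1}{2} - k$ ($I{\left(B,k \right)} = \frac{3}{6} + \frac{k}{-1} = 3 \cdot \frac{1}{6} + k \left(-1\right) = \frac{1}{2} - k$)
$x = \frac{26}{9}$ ($x = - \frac{13}{\frac{1}{2} - 5} = - \frac{13}{- \frac{9}{2}} = \left(-13\right) \left(- \frac{2}{9}\right) = \frac{26}{9} \approx 2.8889$)
$x \left(-11\right) = \frac{26}{9} \left(-11\right) = - \frac{286}{9}$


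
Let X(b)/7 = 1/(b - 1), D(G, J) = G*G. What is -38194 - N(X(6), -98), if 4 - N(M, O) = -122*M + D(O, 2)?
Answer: -143824/5 ≈ -28765.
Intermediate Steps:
D(G, J) = G**2
X(b) = 7/(-1 + b) (X(b) = 7/(b - 1) = 7/(-1 + b))
N(M, O) = 4 - O**2 + 122*M (N(M, O) = 4 - (-122*M + O**2) = 4 - (O**2 - 122*M) = 4 + (-O**2 + 122*M) = 4 - O**2 + 122*M)
-38194 - N(X(6), -98) = -38194 - (4 - 1*(-98)**2 + 122*(7/(-1 + 6))) = -38194 - (4 - 1*9604 + 122*(7/5)) = -38194 - (4 - 9604 + 122*(7*(1/5))) = -38194 - (4 - 9604 + 122*(7/5)) = -38194 - (4 - 9604 + 854/5) = -38194 - 1*(-47146/5) = -38194 + 47146/5 = -143824/5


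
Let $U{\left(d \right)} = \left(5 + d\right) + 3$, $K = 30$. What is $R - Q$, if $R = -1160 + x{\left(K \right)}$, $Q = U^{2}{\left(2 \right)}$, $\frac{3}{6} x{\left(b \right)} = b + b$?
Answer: $-1140$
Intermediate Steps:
$U{\left(d \right)} = 8 + d$
$x{\left(b \right)} = 4 b$ ($x{\left(b \right)} = 2 \left(b + b\right) = 2 \cdot 2 b = 4 b$)
$Q = 100$ ($Q = \left(8 + 2\right)^{2} = 10^{2} = 100$)
$R = -1040$ ($R = -1160 + 4 \cdot 30 = -1160 + 120 = -1040$)
$R - Q = -1040 - 100 = -1140$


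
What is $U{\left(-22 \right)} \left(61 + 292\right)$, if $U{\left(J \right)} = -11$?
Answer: $-3883$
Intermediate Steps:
$U{\left(-22 \right)} \left(61 + 292\right) = - 11 \left(61 + 292\right) = \left(-11\right) 353 = -3883$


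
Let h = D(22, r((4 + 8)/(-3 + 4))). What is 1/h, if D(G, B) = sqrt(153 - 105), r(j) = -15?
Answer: sqrt(3)/12 ≈ 0.14434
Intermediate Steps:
D(G, B) = 4*sqrt(3) (D(G, B) = sqrt(48) = 4*sqrt(3))
h = 4*sqrt(3) ≈ 6.9282
1/h = 1/(4*sqrt(3)) = sqrt(3)/12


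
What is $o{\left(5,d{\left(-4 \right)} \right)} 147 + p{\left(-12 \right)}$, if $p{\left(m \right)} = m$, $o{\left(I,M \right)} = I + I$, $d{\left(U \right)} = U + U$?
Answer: $1458$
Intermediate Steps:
$d{\left(U \right)} = 2 U$
$o{\left(I,M \right)} = 2 I$
$o{\left(5,d{\left(-4 \right)} \right)} 147 + p{\left(-12 \right)} = 2 \cdot 5 \cdot 147 - 12 = 10 \cdot 147 - 12 = 1470 - 12 = 1458$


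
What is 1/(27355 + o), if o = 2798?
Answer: 1/30153 ≈ 3.3164e-5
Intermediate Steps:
1/(27355 + o) = 1/(27355 + 2798) = 1/30153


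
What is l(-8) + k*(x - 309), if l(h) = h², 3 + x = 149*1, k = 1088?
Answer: -177280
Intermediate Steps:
x = 146 (x = -3 + 149*1 = -3 + 149 = 146)
l(-8) + k*(x - 309) = (-8)² + 1088*(146 - 309) = 64 + 1088*(-163) = 64 - 177344 = -177280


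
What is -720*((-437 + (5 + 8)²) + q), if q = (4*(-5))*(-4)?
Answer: 135360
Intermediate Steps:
q = 80 (q = -20*(-4) = 80)
-720*((-437 + (5 + 8)²) + q) = -720*((-437 + (5 + 8)²) + 80) = -720*((-437 + 13²) + 80) = -720*((-437 + 169) + 80) = -720*(-268 + 80) = -720*(-188) = 135360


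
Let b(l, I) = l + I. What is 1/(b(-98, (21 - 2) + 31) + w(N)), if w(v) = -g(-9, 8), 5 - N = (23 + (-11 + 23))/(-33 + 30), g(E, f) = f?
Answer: -1/56 ≈ -0.017857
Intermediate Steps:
N = 50/3 (N = 5 - (23 + (-11 + 23))/(-33 + 30) = 5 - (23 + 12)/(-3) = 5 - 35*(-1)/3 = 5 - 1*(-35/3) = 5 + 35/3 = 50/3 ≈ 16.667)
w(v) = -8 (w(v) = -1*8 = -8)
b(l, I) = I + l
1/(b(-98, (21 - 2) + 31) + w(N)) = 1/((((21 - 2) + 31) - 98) - 8) = 1/(((19 + 31) - 98) - 8) = 1/((50 - 98) - 8) = 1/(-48 - 8) = 1/(-56) = -1/56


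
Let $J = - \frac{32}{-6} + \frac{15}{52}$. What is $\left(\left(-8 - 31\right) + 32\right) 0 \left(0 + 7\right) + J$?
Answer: $\frac{877}{156} \approx 5.6218$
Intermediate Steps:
$J = \frac{877}{156}$ ($J = \left(-32\right) \left(- \frac{1}{6}\right) + 15 \cdot \frac{1}{52} = \frac{16}{3} + \frac{15}{52} = \frac{877}{156} \approx 5.6218$)
$\left(\left(-8 - 31\right) + 32\right) 0 \left(0 + 7\right) + J = \left(\left(-8 - 31\right) + 32\right) 0 \left(0 + 7\right) + \frac{877}{156} = \left(-39 + 32\right) 0 \cdot 7 + \frac{877}{156} = \left(-7\right) 0 + \frac{877}{156} = 0 + \frac{877}{156} = \frac{877}{156}$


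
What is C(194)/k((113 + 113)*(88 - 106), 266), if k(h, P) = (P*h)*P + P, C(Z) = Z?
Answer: -97/143917571 ≈ -6.7400e-7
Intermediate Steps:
k(h, P) = P + h*P² (k(h, P) = h*P² + P = P + h*P²)
C(194)/k((113 + 113)*(88 - 106), 266) = 194/((266*(1 + 266*((113 + 113)*(88 - 106))))) = 194/((266*(1 + 266*(226*(-18))))) = 194/((266*(1 + 266*(-4068)))) = 194/((266*(1 - 1082088))) = 194/((266*(-1082087))) = 194/(-287835142) = 194*(-1/287835142) = -97/143917571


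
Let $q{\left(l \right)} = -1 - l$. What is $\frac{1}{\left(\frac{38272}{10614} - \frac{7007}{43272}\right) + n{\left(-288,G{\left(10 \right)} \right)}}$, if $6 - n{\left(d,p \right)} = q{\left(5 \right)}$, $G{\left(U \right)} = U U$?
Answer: $\frac{76548168}{1182200297} \approx 0.064751$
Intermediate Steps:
$G{\left(U \right)} = U^{2}$
$n{\left(d,p \right)} = 12$ ($n{\left(d,p \right)} = 6 - \left(-1 - 5\right) = 6 - -6 = 6 + 6 = 12$)
$\frac{1}{\left(\frac{38272}{10614} - \frac{7007}{43272}\right) + n{\left(-288,G{\left(10 \right)} \right)}} = \frac{1}{\left(\frac{38272}{10614} - \frac{7007}{43272}\right) + 12} = \frac{1}{\left(38272 \cdot \frac{1}{10614} - \frac{7007}{43272}\right) + 12} = \frac{1}{\left(\frac{19136}{5307} - \frac{7007}{43272}\right) + 12} = \frac{1}{\frac{263622281}{76548168} + 12} = \frac{1}{\frac{1182200297}{76548168}} = \frac{76548168}{1182200297}$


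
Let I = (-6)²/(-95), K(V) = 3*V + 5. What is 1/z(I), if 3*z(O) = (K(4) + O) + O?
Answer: 285/1543 ≈ 0.18471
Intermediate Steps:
K(V) = 5 + 3*V
I = -36/95 (I = 36*(-1/95) = -36/95 ≈ -0.37895)
z(O) = 17/3 + 2*O/3 (z(O) = (((5 + 3*4) + O) + O)/3 = (((5 + 12) + O) + O)/3 = ((17 + O) + O)/3 = (17 + 2*O)/3 = 17/3 + 2*O/3)
1/z(I) = 1/(17/3 + (⅔)*(-36/95)) = 1/(17/3 - 24/95) = 1/(1543/285) = 285/1543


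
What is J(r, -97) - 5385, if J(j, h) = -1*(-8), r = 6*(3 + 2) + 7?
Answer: -5377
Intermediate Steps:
r = 37 (r = 6*5 + 7 = 30 + 7 = 37)
J(j, h) = 8
J(r, -97) - 5385 = 8 - 5385 = -5377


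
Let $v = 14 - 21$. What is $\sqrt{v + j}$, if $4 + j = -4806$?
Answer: $i \sqrt{4817} \approx 69.405 i$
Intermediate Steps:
$v = -7$ ($v = 14 - 21 = -7$)
$j = -4810$ ($j = -4 - 4806 = -4810$)
$\sqrt{v + j} = \sqrt{-7 - 4810} = \sqrt{-4817} = i \sqrt{4817}$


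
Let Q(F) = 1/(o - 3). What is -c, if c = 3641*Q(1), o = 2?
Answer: 3641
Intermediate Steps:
Q(F) = -1 (Q(F) = 1/(2 - 3) = 1/(-1) = -1)
c = -3641 (c = 3641*(-1) = -3641)
-c = -1*(-3641) = 3641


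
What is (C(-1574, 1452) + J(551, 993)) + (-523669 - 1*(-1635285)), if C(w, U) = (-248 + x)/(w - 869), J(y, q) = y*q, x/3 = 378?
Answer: 4052347351/2443 ≈ 1.6588e+6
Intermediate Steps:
x = 1134 (x = 3*378 = 1134)
J(y, q) = q*y
C(w, U) = 886/(-869 + w) (C(w, U) = (-248 + 1134)/(w - 869) = 886/(-869 + w))
(C(-1574, 1452) + J(551, 993)) + (-523669 - 1*(-1635285)) = (886/(-869 - 1574) + 993*551) + (-523669 - 1*(-1635285)) = (886/(-2443) + 547143) + (-523669 + 1635285) = (886*(-1/2443) + 547143) + 1111616 = (-886/2443 + 547143) + 1111616 = 1336669463/2443 + 1111616 = 4052347351/2443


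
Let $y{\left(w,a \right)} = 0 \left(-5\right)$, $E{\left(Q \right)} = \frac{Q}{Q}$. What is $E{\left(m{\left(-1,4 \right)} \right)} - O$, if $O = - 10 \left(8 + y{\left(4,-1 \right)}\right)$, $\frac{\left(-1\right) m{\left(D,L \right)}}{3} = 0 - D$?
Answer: $81$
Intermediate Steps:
$m{\left(D,L \right)} = 3 D$ ($m{\left(D,L \right)} = - 3 \left(0 - D\right) = - 3 \left(- D\right) = 3 D$)
$E{\left(Q \right)} = 1$
$y{\left(w,a \right)} = 0$
$O = -80$ ($O = - 10 \left(8 + 0\right) = \left(-10\right) 8 = -80$)
$E{\left(m{\left(-1,4 \right)} \right)} - O = 1 - -80 = 1 + 80 = 81$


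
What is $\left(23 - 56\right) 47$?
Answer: $-1551$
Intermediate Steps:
$\left(23 - 56\right) 47 = \left(-33\right) 47 = -1551$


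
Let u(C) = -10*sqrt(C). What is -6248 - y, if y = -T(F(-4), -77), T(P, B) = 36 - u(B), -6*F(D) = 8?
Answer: -6212 + 10*I*sqrt(77) ≈ -6212.0 + 87.75*I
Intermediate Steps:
F(D) = -4/3 (F(D) = -1/6*8 = -4/3)
T(P, B) = 36 + 10*sqrt(B) (T(P, B) = 36 - (-10)*sqrt(B) = 36 + 10*sqrt(B))
y = -36 - 10*I*sqrt(77) (y = -(36 + 10*sqrt(-77)) = -(36 + 10*(I*sqrt(77))) = -(36 + 10*I*sqrt(77)) = -36 - 10*I*sqrt(77) ≈ -36.0 - 87.75*I)
-6248 - y = -6248 - (-36 - 10*I*sqrt(77)) = -6248 + (36 + 10*I*sqrt(77)) = -6212 + 10*I*sqrt(77)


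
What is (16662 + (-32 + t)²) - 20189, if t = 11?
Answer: -3086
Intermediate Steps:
(16662 + (-32 + t)²) - 20189 = (16662 + (-32 + 11)²) - 20189 = (16662 + (-21)²) - 20189 = (16662 + 441) - 20189 = 17103 - 20189 = -3086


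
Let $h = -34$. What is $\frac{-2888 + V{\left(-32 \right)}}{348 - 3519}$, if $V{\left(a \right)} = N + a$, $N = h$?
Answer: $\frac{422}{453} \approx 0.93157$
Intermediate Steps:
$N = -34$
$V{\left(a \right)} = -34 + a$
$\frac{-2888 + V{\left(-32 \right)}}{348 - 3519} = \frac{-2888 - 66}{348 - 3519} = \frac{-2888 - 66}{-3171} = \left(-2954\right) \left(- \frac{1}{3171}\right) = \frac{422}{453}$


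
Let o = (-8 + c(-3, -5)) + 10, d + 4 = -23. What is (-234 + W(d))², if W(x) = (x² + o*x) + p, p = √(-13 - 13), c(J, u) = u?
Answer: (576 + I*√26)² ≈ 3.3175e+5 + 5874.0*I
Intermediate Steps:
d = -27 (d = -4 - 23 = -27)
p = I*√26 (p = √(-26) = I*√26 ≈ 5.099*I)
o = -3 (o = (-8 - 5) + 10 = -13 + 10 = -3)
W(x) = x² - 3*x + I*√26 (W(x) = (x² - 3*x) + I*√26 = x² - 3*x + I*√26)
(-234 + W(d))² = (-234 + ((-27)² - 3*(-27) + I*√26))² = (-234 + (729 + 81 + I*√26))² = (-234 + (810 + I*√26))² = (576 + I*√26)²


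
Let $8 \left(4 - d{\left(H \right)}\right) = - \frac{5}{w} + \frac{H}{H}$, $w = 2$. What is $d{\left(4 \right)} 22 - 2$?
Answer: $\frac{721}{8} \approx 90.125$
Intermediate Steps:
$d{\left(H \right)} = \frac{67}{16}$ ($d{\left(H \right)} = 4 - \frac{- \frac{5}{2} + \frac{H}{H}}{8} = 4 - \frac{\left(-5\right) \frac{1}{2} + 1}{8} = 4 - \frac{- \frac{5}{2} + 1}{8} = 4 - - \frac{3}{16} = 4 + \frac{3}{16} = \frac{67}{16}$)
$d{\left(4 \right)} 22 - 2 = \frac{67}{16} \cdot 22 - 2 = \frac{737}{8} - 2 = \frac{721}{8}$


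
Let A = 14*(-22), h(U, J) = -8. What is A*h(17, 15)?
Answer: 2464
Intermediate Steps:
A = -308
A*h(17, 15) = -308*(-8) = 2464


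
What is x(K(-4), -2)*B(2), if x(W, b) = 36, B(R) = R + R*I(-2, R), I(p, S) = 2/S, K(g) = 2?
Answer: 144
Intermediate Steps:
B(R) = 2 + R (B(R) = R + R*(2/R) = R + 2 = 2 + R)
x(K(-4), -2)*B(2) = 36*(2 + 2) = 36*4 = 144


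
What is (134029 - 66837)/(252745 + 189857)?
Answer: 33596/221301 ≈ 0.15181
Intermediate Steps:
(134029 - 66837)/(252745 + 189857) = 67192/442602 = 67192*(1/442602) = 33596/221301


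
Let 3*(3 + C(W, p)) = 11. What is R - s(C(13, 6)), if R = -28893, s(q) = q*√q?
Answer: -28893 - 2*√6/9 ≈ -28894.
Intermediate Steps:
C(W, p) = ⅔ (C(W, p) = -3 + (⅓)*11 = -3 + 11/3 = ⅔)
s(q) = q^(3/2)
R - s(C(13, 6)) = -28893 - (⅔)^(3/2) = -28893 - 2*√6/9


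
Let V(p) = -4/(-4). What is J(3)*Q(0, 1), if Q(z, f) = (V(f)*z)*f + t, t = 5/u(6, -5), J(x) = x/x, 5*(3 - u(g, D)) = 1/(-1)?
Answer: 25/16 ≈ 1.5625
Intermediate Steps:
u(g, D) = 16/5 (u(g, D) = 3 - 1/5/(-1) = 3 - 1/5*(-1) = 3 + 1/5 = 16/5)
V(p) = 1 (V(p) = -4*(-1/4) = 1)
J(x) = 1
t = 25/16 (t = 5/(16/5) = 5*(5/16) = 25/16 ≈ 1.5625)
Q(z, f) = 25/16 + f*z (Q(z, f) = (1*z)*f + 25/16 = z*f + 25/16 = f*z + 25/16 = 25/16 + f*z)
J(3)*Q(0, 1) = 1*(25/16 + 1*0) = 1*(25/16 + 0) = 1*(25/16) = 25/16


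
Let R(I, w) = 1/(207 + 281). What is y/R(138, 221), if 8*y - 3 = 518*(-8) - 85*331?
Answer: -1968836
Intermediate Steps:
R(I, w) = 1/488
y = -8069/2 (y = 3/8 + (518*(-8) - 85*331)/8 = 3/8 + (-4144 - 1*28135)/8 = 3/8 + (-4144 - 28135)/8 = 3/8 + (⅛)*(-32279) = 3/8 - 32279/8 = -8069/2 ≈ -4034.5)
y/R(138, 221) = -8069/(2*1/488) = -8069/2*488 = -1968836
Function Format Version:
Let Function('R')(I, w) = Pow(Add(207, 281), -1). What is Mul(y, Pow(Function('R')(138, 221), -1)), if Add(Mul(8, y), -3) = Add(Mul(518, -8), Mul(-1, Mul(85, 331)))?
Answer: -1968836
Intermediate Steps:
Function('R')(I, w) = Rational(1, 488) (Function('R')(I, w) = Pow(488, -1) = Rational(1, 488))
y = Rational(-8069, 2) (y = Add(Rational(3, 8), Mul(Rational(1, 8), Add(Mul(518, -8), Mul(-1, Mul(85, 331))))) = Add(Rational(3, 8), Mul(Rational(1, 8), Add(-4144, Mul(-1, 28135)))) = Add(Rational(3, 8), Mul(Rational(1, 8), Add(-4144, -28135))) = Add(Rational(3, 8), Mul(Rational(1, 8), -32279)) = Add(Rational(3, 8), Rational(-32279, 8)) = Rational(-8069, 2) ≈ -4034.5)
Mul(y, Pow(Function('R')(138, 221), -1)) = Mul(Rational(-8069, 2), Pow(Rational(1, 488), -1)) = Mul(Rational(-8069, 2), 488) = -1968836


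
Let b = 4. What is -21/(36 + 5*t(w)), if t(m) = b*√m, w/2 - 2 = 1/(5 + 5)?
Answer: 63/32 - 7*√105/32 ≈ -0.27277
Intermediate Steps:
w = 21/5 (w = 4 + 2/(5 + 5) = 4 + 2/10 = 4 + 2*(⅒) = 4 + ⅕ = 21/5 ≈ 4.2000)
t(m) = 4*√m
-21/(36 + 5*t(w)) = -21/(36 + 5*(4*√(21/5))) = -21/(36 + 5*(4*(√105/5))) = -21/(36 + 5*(4*√105/5)) = -21/(36 + 4*√105)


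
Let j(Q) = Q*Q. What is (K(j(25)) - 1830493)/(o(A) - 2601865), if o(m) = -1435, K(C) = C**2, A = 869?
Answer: 359967/650825 ≈ 0.55309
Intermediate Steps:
j(Q) = Q**2
(K(j(25)) - 1830493)/(o(A) - 2601865) = ((25**2)**2 - 1830493)/(-1435 - 2601865) = (625**2 - 1830493)/(-2603300) = (390625 - 1830493)*(-1/2603300) = -1439868*(-1/2603300) = 359967/650825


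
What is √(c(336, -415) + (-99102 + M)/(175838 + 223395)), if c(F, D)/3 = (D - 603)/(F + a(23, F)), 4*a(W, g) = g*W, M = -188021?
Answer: I*√5227224669080526/50303358 ≈ 1.4373*I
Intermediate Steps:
a(W, g) = W*g/4 (a(W, g) = (g*W)/4 = (W*g)/4 = W*g/4)
c(F, D) = 4*(-603 + D)/(9*F) (c(F, D) = 3*((D - 603)/(F + (¼)*23*F)) = 3*((-603 + D)/(F + 23*F/4)) = 3*((-603 + D)/((27*F/4))) = 3*((-603 + D)*(4/(27*F))) = 3*(4*(-603 + D)/(27*F)) = 4*(-603 + D)/(9*F))
√(c(336, -415) + (-99102 + M)/(175838 + 223395)) = √((4/9)*(-603 - 415)/336 + (-99102 - 188021)/(175838 + 223395)) = √((4/9)*(1/336)*(-1018) - 287123/399233) = √(-509/378 - 287123*1/399233) = √(-509/378 - 287123/399233) = √(-311742091/150910074) = I*√5227224669080526/50303358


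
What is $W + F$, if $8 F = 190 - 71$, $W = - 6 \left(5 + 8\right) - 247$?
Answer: $- \frac{2481}{8} \approx -310.13$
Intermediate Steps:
$W = -325$ ($W = \left(-6\right) 13 - 247 = -78 - 247 = -325$)
$F = \frac{119}{8}$ ($F = \frac{190 - 71}{8} = \frac{1}{8} \cdot 119 = \frac{119}{8} \approx 14.875$)
$W + F = -325 + \frac{119}{8} = - \frac{2481}{8}$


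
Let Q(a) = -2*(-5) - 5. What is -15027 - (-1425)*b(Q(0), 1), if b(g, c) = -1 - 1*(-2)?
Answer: -13602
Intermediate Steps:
Q(a) = 5 (Q(a) = 10 - 5 = 5)
b(g, c) = 1 (b(g, c) = -1 + 2 = 1)
-15027 - (-1425)*b(Q(0), 1) = -15027 - (-1425) = -15027 - 1*(-1425) = -15027 + 1425 = -13602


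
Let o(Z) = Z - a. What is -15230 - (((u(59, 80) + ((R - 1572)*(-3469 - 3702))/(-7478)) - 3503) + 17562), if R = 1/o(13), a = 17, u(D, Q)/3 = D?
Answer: -836288573/29912 ≈ -27958.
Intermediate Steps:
u(D, Q) = 3*D
o(Z) = -17 + Z (o(Z) = Z - 1*17 = Z - 17 = -17 + Z)
R = -1/4 (R = 1/(-17 + 13) = 1/(-4) = -1/4 ≈ -0.25000)
-15230 - (((u(59, 80) + ((R - 1572)*(-3469 - 3702))/(-7478)) - 3503) + 17562) = -15230 - (((3*59 + ((-1/4 - 1572)*(-3469 - 3702))/(-7478)) - 3503) + 17562) = -15230 - (((177 - 6289/4*(-7171)*(-1/7478)) - 3503) + 17562) = -15230 - (((177 + (45098419/4)*(-1/7478)) - 3503) + 17562) = -15230 - (((177 - 45098419/29912) - 3503) + 17562) = -15230 - ((-39803995/29912 - 3503) + 17562) = -15230 - (-144585731/29912 + 17562) = -15230 - 1*380728813/29912 = -15230 - 380728813/29912 = -836288573/29912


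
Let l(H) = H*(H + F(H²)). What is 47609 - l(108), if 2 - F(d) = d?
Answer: 1295441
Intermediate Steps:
F(d) = 2 - d
l(H) = H*(2 + H - H²) (l(H) = H*(H + (2 - H²)) = H*(2 + H - H²))
47609 - l(108) = 47609 - 108*(2 + 108 - 1*108²) = 47609 - 108*(2 + 108 - 1*11664) = 47609 - 108*(2 + 108 - 11664) = 47609 - 108*(-11554) = 47609 - 1*(-1247832) = 47609 + 1247832 = 1295441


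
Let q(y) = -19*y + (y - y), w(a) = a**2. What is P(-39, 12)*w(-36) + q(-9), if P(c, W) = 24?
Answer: 31275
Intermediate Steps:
q(y) = -19*y (q(y) = -19*y + 0 = -19*y)
P(-39, 12)*w(-36) + q(-9) = 24*(-36)**2 - 19*(-9) = 24*1296 + 171 = 31104 + 171 = 31275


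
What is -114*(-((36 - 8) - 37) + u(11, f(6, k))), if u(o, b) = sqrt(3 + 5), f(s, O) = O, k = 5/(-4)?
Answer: -1026 - 228*sqrt(2) ≈ -1348.4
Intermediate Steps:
k = -5/4 (k = 5*(-1/4) = -5/4 ≈ -1.2500)
u(o, b) = 2*sqrt(2) (u(o, b) = sqrt(8) = 2*sqrt(2))
-114*(-((36 - 8) - 37) + u(11, f(6, k))) = -114*(-((36 - 8) - 37) + 2*sqrt(2)) = -114*(-(28 - 37) + 2*sqrt(2)) = -114*(-1*(-9) + 2*sqrt(2)) = -114*(9 + 2*sqrt(2)) = -1026 - 228*sqrt(2)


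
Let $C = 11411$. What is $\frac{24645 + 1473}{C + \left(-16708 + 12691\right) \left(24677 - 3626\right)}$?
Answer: $- \frac{13059}{42275228} \approx -0.0003089$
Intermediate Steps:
$\frac{24645 + 1473}{C + \left(-16708 + 12691\right) \left(24677 - 3626\right)} = \frac{24645 + 1473}{11411 + \left(-16708 + 12691\right) \left(24677 - 3626\right)} = \frac{26118}{11411 - 84561867} = \frac{26118}{-84550456} = 26118 \left(- \frac{1}{84550456}\right) = - \frac{13059}{42275228}$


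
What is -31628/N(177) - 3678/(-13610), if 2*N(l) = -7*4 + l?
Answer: -430183069/1013945 ≈ -424.27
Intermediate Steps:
N(l) = -14 + l/2 (N(l) = (-7*4 + l)/2 = (-28 + l)/2 = -14 + l/2)
-31628/N(177) - 3678/(-13610) = -31628/(-14 + (½)*177) - 3678/(-13610) = -31628/(-14 + 177/2) - 3678*(-1/13610) = -31628/149/2 + 1839/6805 = -31628*2/149 + 1839/6805 = -63256/149 + 1839/6805 = -430183069/1013945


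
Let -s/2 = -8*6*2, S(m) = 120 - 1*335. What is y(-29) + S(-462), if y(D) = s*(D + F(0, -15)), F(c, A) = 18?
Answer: -2327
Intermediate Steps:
S(m) = -215 (S(m) = 120 - 335 = -215)
s = 192 (s = -2*(-8*6)*2 = -(-96)*2 = -2*(-96) = 192)
y(D) = 3456 + 192*D (y(D) = 192*(D + 18) = 192*(18 + D) = 3456 + 192*D)
y(-29) + S(-462) = (3456 + 192*(-29)) - 215 = (3456 - 5568) - 215 = -2112 - 215 = -2327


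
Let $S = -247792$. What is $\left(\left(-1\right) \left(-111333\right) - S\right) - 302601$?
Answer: $56524$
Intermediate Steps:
$\left(\left(-1\right) \left(-111333\right) - S\right) - 302601 = \left(\left(-1\right) \left(-111333\right) - -247792\right) - 302601 = \left(111333 + 247792\right) - 302601 = 359125 - 302601 = 56524$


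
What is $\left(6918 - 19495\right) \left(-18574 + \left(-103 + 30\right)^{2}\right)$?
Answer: $166582365$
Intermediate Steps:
$\left(6918 - 19495\right) \left(-18574 + \left(-103 + 30\right)^{2}\right) = - 12577 \left(-18574 + \left(-73\right)^{2}\right) = - 12577 \left(-18574 + 5329\right) = \left(-12577\right) \left(-13245\right) = 166582365$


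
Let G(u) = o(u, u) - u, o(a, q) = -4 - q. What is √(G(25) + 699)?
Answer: √645 ≈ 25.397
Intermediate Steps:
G(u) = -4 - 2*u (G(u) = (-4 - u) - u = -4 - 2*u)
√(G(25) + 699) = √((-4 - 2*25) + 699) = √((-4 - 50) + 699) = √(-54 + 699) = √645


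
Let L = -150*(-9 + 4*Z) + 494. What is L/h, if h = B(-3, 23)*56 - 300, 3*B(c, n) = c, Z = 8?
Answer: 739/89 ≈ 8.3034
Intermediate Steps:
B(c, n) = c/3
h = -356 (h = ((1/3)*(-3))*56 - 300 = -1*56 - 300 = -56 - 300 = -356)
L = -2956 (L = -150*(-9 + 4*8) + 494 = -150*(-9 + 32) + 494 = -150*23 + 494 = -3450 + 494 = -2956)
L/h = -2956/(-356) = -2956*(-1/356) = 739/89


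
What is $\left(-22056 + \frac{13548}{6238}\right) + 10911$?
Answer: $- \frac{34754481}{3119} \approx -11143.0$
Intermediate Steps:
$\left(-22056 + \frac{13548}{6238}\right) + 10911 = \left(-22056 + 13548 \cdot \frac{1}{6238}\right) + 10911 = \left(-22056 + \frac{6774}{3119}\right) + 10911 = - \frac{68785890}{3119} + 10911 = - \frac{34754481}{3119}$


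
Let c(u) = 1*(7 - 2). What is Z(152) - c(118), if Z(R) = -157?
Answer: -162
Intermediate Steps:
c(u) = 5 (c(u) = 1*5 = 5)
Z(152) - c(118) = -157 - 1*5 = -157 - 5 = -162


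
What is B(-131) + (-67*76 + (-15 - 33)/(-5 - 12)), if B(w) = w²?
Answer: 205221/17 ≈ 12072.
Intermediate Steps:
B(-131) + (-67*76 + (-15 - 33)/(-5 - 12)) = (-131)² + (-67*76 + (-15 - 33)/(-5 - 12)) = 17161 + (-5092 - 48/(-17)) = 17161 + (-5092 - 48*(-1/17)) = 17161 + (-5092 + 48/17) = 17161 - 86516/17 = 205221/17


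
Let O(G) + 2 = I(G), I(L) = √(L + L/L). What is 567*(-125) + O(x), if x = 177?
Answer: -70877 + √178 ≈ -70864.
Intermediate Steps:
I(L) = √(1 + L) (I(L) = √(L + 1) = √(1 + L))
O(G) = -2 + √(1 + G)
567*(-125) + O(x) = 567*(-125) + (-2 + √(1 + 177)) = -70875 + (-2 + √178) = -70877 + √178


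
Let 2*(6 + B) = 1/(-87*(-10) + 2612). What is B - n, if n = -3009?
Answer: 20912893/6964 ≈ 3003.0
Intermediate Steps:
B = -41783/6964 (B = -6 + 1/(2*(-87*(-10) + 2612)) = -6 + 1/(2*(870 + 2612)) = -6 + (½)/3482 = -6 + (½)*(1/3482) = -6 + 1/6964 = -41783/6964 ≈ -5.9999)
B - n = -41783/6964 - 1*(-3009) = -41783/6964 + 3009 = 20912893/6964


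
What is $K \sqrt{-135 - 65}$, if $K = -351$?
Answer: $- 3510 i \sqrt{2} \approx - 4963.9 i$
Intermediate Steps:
$K \sqrt{-135 - 65} = - 351 \sqrt{-135 - 65} = - 351 \sqrt{-200} = - 351 \cdot 10 i \sqrt{2} = - 3510 i \sqrt{2}$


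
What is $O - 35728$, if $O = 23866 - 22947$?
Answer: $-34809$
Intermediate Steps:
$O = 919$ ($O = 23866 - 22947 = 919$)
$O - 35728 = 919 - 35728 = -34809$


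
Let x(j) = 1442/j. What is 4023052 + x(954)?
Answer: 1918996525/477 ≈ 4.0231e+6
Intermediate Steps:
4023052 + x(954) = 4023052 + 1442/954 = 4023052 + 1442*(1/954) = 4023052 + 721/477 = 1918996525/477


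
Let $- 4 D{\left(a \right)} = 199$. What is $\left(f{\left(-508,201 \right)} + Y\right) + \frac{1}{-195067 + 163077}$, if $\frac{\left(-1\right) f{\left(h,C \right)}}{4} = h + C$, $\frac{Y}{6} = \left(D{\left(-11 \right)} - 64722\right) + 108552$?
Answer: $\frac{4221232452}{15995} \approx 2.6391 \cdot 10^{5}$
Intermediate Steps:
$D{\left(a \right)} = - \frac{199}{4}$ ($D{\left(a \right)} = \left(- \frac{1}{4}\right) 199 = - \frac{199}{4}$)
$Y = \frac{525363}{2}$ ($Y = 6 \left(\left(- \frac{199}{4} - 64722\right) + 108552\right) = 6 \left(- \frac{259087}{4} + 108552\right) = 6 \cdot \frac{175121}{4} = \frac{525363}{2} \approx 2.6268 \cdot 10^{5}$)
$f{\left(h,C \right)} = - 4 C - 4 h$ ($f{\left(h,C \right)} = - 4 \left(h + C\right) = - 4 \left(C + h\right) = - 4 C - 4 h$)
$\left(f{\left(-508,201 \right)} + Y\right) + \frac{1}{-195067 + 163077} = \left(\left(\left(-4\right) 201 - -2032\right) + \frac{525363}{2}\right) + \frac{1}{-195067 + 163077} = \left(\left(-804 + 2032\right) + \frac{525363}{2}\right) + \frac{1}{-31990} = \left(1228 + \frac{525363}{2}\right) - \frac{1}{31990} = \frac{527819}{2} - \frac{1}{31990} = \frac{4221232452}{15995}$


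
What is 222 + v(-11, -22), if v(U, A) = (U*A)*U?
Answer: -2440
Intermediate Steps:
v(U, A) = A*U**2 (v(U, A) = (A*U)*U = A*U**2)
222 + v(-11, -22) = 222 - 22*(-11)**2 = 222 - 22*121 = 222 - 2662 = -2440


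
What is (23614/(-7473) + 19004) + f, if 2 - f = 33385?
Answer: -107477881/7473 ≈ -14382.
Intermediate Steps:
f = -33383 (f = 2 - 1*33385 = 2 - 33385 = -33383)
(23614/(-7473) + 19004) + f = (23614/(-7473) + 19004) - 33383 = (23614*(-1/7473) + 19004) - 33383 = (-23614/7473 + 19004) - 33383 = 141993278/7473 - 33383 = -107477881/7473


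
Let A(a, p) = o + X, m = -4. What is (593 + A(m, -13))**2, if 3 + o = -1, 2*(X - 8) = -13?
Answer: 1394761/4 ≈ 3.4869e+5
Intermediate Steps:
X = 3/2 (X = 8 + (1/2)*(-13) = 8 - 13/2 = 3/2 ≈ 1.5000)
o = -4 (o = -3 - 1 = -4)
A(a, p) = -5/2 (A(a, p) = -4 + 3/2 = -5/2)
(593 + A(m, -13))**2 = (593 - 5/2)**2 = (1181/2)**2 = 1394761/4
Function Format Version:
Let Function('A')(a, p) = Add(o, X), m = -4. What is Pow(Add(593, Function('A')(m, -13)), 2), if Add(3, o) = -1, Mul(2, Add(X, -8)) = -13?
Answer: Rational(1394761, 4) ≈ 3.4869e+5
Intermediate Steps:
X = Rational(3, 2) (X = Add(8, Mul(Rational(1, 2), -13)) = Add(8, Rational(-13, 2)) = Rational(3, 2) ≈ 1.5000)
o = -4 (o = Add(-3, -1) = -4)
Function('A')(a, p) = Rational(-5, 2) (Function('A')(a, p) = Add(-4, Rational(3, 2)) = Rational(-5, 2))
Pow(Add(593, Function('A')(m, -13)), 2) = Pow(Add(593, Rational(-5, 2)), 2) = Pow(Rational(1181, 2), 2) = Rational(1394761, 4)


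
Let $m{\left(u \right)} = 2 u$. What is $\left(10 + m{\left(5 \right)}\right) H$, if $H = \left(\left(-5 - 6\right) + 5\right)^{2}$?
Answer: $720$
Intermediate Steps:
$H = 36$ ($H = \left(\left(-5 - 6\right) + 5\right)^{2} = \left(-11 + 5\right)^{2} = \left(-6\right)^{2} = 36$)
$\left(10 + m{\left(5 \right)}\right) H = \left(10 + 2 \cdot 5\right) 36 = \left(10 + 10\right) 36 = 20 \cdot 36 = 720$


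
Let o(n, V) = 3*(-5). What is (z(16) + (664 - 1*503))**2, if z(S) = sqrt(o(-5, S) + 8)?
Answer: (161 + I*sqrt(7))**2 ≈ 25914.0 + 851.93*I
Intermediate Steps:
o(n, V) = -15
z(S) = I*sqrt(7) (z(S) = sqrt(-15 + 8) = sqrt(-7) = I*sqrt(7))
(z(16) + (664 - 1*503))**2 = (I*sqrt(7) + (664 - 1*503))**2 = (I*sqrt(7) + (664 - 503))**2 = (I*sqrt(7) + 161)**2 = (161 + I*sqrt(7))**2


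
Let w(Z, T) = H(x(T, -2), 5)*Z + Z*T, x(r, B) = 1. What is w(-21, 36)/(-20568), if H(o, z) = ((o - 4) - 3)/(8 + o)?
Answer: 371/10284 ≈ 0.036075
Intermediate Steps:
H(o, z) = (-7 + o)/(8 + o) (H(o, z) = ((-4 + o) - 3)/(8 + o) = (-7 + o)/(8 + o))
w(Z, T) = -2*Z/3 + T*Z (w(Z, T) = ((-7 + 1)/(8 + 1))*Z + Z*T = (-6/9)*Z + T*Z = ((⅑)*(-6))*Z + T*Z = -2*Z/3 + T*Z)
w(-21, 36)/(-20568) = ((⅓)*(-21)*(-2 + 3*36))/(-20568) = ((⅓)*(-21)*(-2 + 108))*(-1/20568) = ((⅓)*(-21)*106)*(-1/20568) = -742*(-1/20568) = 371/10284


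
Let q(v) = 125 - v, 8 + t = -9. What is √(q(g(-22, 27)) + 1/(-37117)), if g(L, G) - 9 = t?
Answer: 4*√11451893595/37117 ≈ 11.533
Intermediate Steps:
t = -17 (t = -8 - 9 = -17)
g(L, G) = -8 (g(L, G) = 9 - 17 = -8)
√(q(g(-22, 27)) + 1/(-37117)) = √((125 - 1*(-8)) + 1/(-37117)) = √((125 + 8) - 1/37117) = √(133 - 1/37117) = √(4936560/37117) = 4*√11451893595/37117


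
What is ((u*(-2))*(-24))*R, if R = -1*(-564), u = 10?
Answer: 270720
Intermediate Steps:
R = 564
((u*(-2))*(-24))*R = ((10*(-2))*(-24))*564 = -20*(-24)*564 = 480*564 = 270720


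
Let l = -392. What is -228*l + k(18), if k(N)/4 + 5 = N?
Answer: 89428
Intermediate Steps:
k(N) = -20 + 4*N
-228*l + k(18) = -228*(-392) + (-20 + 4*18) = 89376 + (-20 + 72) = 89376 + 52 = 89428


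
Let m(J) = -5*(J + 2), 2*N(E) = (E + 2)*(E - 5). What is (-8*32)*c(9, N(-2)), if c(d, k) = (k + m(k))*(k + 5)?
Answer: 12800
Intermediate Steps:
N(E) = (-5 + E)*(2 + E)/2 (N(E) = ((E + 2)*(E - 5))/2 = ((2 + E)*(-5 + E))/2 = ((-5 + E)*(2 + E))/2 = (-5 + E)*(2 + E)/2)
m(J) = -10 - 5*J (m(J) = -5*(2 + J) = -10 - 5*J)
c(d, k) = (-10 - 4*k)*(5 + k) (c(d, k) = (k + (-10 - 5*k))*(k + 5) = (-10 - 4*k)*(5 + k))
(-8*32)*c(9, N(-2)) = (-8*32)*(-50 - 30*(-5 + (½)*(-2)² - 3/2*(-2)) - 4*(-5 + (½)*(-2)² - 3/2*(-2))²) = -256*(-50 - 30*(-5 + (½)*4 + 3) - 4*(-5 + (½)*4 + 3)²) = -256*(-50 - 30*(-5 + 2 + 3) - 4*(-5 + 2 + 3)²) = -256*(-50 - 30*0 - 4*0²) = -256*(-50 + 0 - 4*0) = -256*(-50 + 0 + 0) = -256*(-50) = 12800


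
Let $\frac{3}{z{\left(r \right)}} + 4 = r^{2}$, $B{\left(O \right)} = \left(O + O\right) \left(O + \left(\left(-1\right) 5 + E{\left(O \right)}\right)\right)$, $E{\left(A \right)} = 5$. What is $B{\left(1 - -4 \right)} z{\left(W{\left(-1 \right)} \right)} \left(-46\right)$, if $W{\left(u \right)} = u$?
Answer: $2300$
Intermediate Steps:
$B{\left(O \right)} = 2 O^{2}$ ($B{\left(O \right)} = \left(O + O\right) \left(O + \left(\left(-1\right) 5 + 5\right)\right) = 2 O \left(O + \left(-5 + 5\right)\right) = 2 O \left(O + 0\right) = 2 O O = 2 O^{2}$)
$z{\left(r \right)} = \frac{3}{-4 + r^{2}}$
$B{\left(1 - -4 \right)} z{\left(W{\left(-1 \right)} \right)} \left(-46\right) = 2 \left(1 - -4\right)^{2} \frac{3}{-4 + \left(-1\right)^{2}} \left(-46\right) = 2 \left(1 + 4\right)^{2} \frac{3}{-4 + 1} \left(-46\right) = 2 \cdot 5^{2} \frac{3}{-3} \left(-46\right) = 2 \cdot 25 \cdot 3 \left(- \frac{1}{3}\right) \left(-46\right) = 50 \left(-1\right) \left(-46\right) = \left(-50\right) \left(-46\right) = 2300$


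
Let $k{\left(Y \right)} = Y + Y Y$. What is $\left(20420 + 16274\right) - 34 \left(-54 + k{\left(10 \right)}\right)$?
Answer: $34790$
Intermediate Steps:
$k{\left(Y \right)} = Y + Y^{2}$
$\left(20420 + 16274\right) - 34 \left(-54 + k{\left(10 \right)}\right) = \left(20420 + 16274\right) - 34 \left(-54 + 10 \left(1 + 10\right)\right) = 36694 - 34 \left(-54 + 10 \cdot 11\right) = 36694 - 34 \left(-54 + 110\right) = 36694 - 1904 = 34790$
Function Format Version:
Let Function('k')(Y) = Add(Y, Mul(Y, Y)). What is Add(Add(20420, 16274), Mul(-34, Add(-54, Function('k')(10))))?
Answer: 34790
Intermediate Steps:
Function('k')(Y) = Add(Y, Pow(Y, 2))
Add(Add(20420, 16274), Mul(-34, Add(-54, Function('k')(10)))) = Add(Add(20420, 16274), Mul(-34, Add(-54, Mul(10, Add(1, 10))))) = Add(36694, Mul(-34, Add(-54, Mul(10, 11)))) = Add(36694, Mul(-34, Add(-54, 110))) = Add(36694, Mul(-34, 56)) = Add(36694, -1904) = 34790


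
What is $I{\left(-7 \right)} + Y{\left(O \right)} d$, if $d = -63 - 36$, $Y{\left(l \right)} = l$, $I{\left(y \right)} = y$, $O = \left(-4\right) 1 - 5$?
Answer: $884$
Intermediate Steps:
$O = -9$ ($O = -4 - 5 = -9$)
$d = -99$
$I{\left(-7 \right)} + Y{\left(O \right)} d = -7 - -891 = -7 + 891 = 884$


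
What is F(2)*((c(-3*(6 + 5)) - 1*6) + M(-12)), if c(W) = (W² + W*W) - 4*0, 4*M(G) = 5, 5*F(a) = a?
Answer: 8693/10 ≈ 869.30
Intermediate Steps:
F(a) = a/5
M(G) = 5/4 (M(G) = (¼)*5 = 5/4)
c(W) = 2*W² (c(W) = (W² + W²) + 0 = 2*W² + 0 = 2*W²)
F(2)*((c(-3*(6 + 5)) - 1*6) + M(-12)) = ((⅕)*2)*((2*(-3*(6 + 5))² - 1*6) + 5/4) = 2*((2*(-3*11)² - 6) + 5/4)/5 = 2*((2*(-33)² - 6) + 5/4)/5 = 2*((2*1089 - 6) + 5/4)/5 = 2*((2178 - 6) + 5/4)/5 = 2*(2172 + 5/4)/5 = (⅖)*(8693/4) = 8693/10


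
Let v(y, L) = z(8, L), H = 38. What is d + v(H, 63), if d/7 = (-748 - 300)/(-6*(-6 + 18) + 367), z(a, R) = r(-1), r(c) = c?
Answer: -7631/295 ≈ -25.868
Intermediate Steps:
z(a, R) = -1
v(y, L) = -1
d = -7336/295 (d = 7*((-748 - 300)/(-6*(-6 + 18) + 367)) = 7*(-1048/(-6*12 + 367)) = 7*(-1048/(-72 + 367)) = 7*(-1048/295) = -7336/295 ≈ -24.868)
d + v(H, 63) = -7336/295 - 1 = -7631/295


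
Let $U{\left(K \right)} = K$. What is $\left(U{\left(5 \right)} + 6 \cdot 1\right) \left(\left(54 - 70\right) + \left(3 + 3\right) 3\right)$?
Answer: $22$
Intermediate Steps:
$\left(U{\left(5 \right)} + 6 \cdot 1\right) \left(\left(54 - 70\right) + \left(3 + 3\right) 3\right) = \left(5 + 6 \cdot 1\right) \left(\left(54 - 70\right) + \left(3 + 3\right) 3\right) = \left(5 + 6\right) \left(-16 + 6 \cdot 3\right) = 11 \left(-16 + 18\right) = 11 \cdot 2 = 22$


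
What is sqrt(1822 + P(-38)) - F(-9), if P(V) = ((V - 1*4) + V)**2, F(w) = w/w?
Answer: -1 + sqrt(8222) ≈ 89.675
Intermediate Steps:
F(w) = 1
P(V) = (-4 + 2*V)**2 (P(V) = ((V - 4) + V)**2 = ((-4 + V) + V)**2 = (-4 + 2*V)**2)
sqrt(1822 + P(-38)) - F(-9) = sqrt(1822 + 4*(-2 - 38)**2) - 1*1 = sqrt(1822 + 4*(-40)**2) - 1 = sqrt(1822 + 4*1600) - 1 = sqrt(1822 + 6400) - 1 = sqrt(8222) - 1 = -1 + sqrt(8222)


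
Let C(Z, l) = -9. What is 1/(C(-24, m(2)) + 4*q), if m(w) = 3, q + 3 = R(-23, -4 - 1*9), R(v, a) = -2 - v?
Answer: 1/63 ≈ 0.015873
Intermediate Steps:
q = 18 (q = -3 + (-2 - 1*(-23)) = -3 + (-2 + 23) = -3 + 21 = 18)
1/(C(-24, m(2)) + 4*q) = 1/(-9 + 4*18) = 1/(-9 + 72) = 1/63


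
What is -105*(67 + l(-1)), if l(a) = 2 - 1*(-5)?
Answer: -7770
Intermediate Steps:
l(a) = 7 (l(a) = 2 + 5 = 7)
-105*(67 + l(-1)) = -105*(67 + 7) = -105*74 = -7770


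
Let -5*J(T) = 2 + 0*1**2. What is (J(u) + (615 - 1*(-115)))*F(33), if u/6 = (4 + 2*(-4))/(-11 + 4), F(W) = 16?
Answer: 58368/5 ≈ 11674.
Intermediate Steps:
u = 24/7 (u = 6*((4 + 2*(-4))/(-11 + 4)) = 6*((4 - 8)/(-7)) = 6*(-4*(-1/7)) = 6*(4/7) = 24/7 ≈ 3.4286)
J(T) = -2/5 (J(T) = -(2 + 0*1**2)/5 = -(2 + 0*1)/5 = -(2 + 0)/5 = -1/5*2 = -2/5)
(J(u) + (615 - 1*(-115)))*F(33) = (-2/5 + (615 - 1*(-115)))*16 = (-2/5 + (615 + 115))*16 = (-2/5 + 730)*16 = (3648/5)*16 = 58368/5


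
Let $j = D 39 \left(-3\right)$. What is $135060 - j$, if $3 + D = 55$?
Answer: $141144$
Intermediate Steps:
$D = 52$ ($D = -3 + 55 = 52$)
$j = -6084$ ($j = 52 \cdot 39 \left(-3\right) = 2028 \left(-3\right) = -6084$)
$135060 - j = 135060 - -6084 = 135060 + 6084 = 141144$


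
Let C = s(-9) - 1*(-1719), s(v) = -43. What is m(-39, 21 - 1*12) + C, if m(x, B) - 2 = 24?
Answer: 1702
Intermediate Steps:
C = 1676 (C = -43 - 1*(-1719) = -43 + 1719 = 1676)
m(x, B) = 26 (m(x, B) = 2 + 24 = 26)
m(-39, 21 - 1*12) + C = 26 + 1676 = 1702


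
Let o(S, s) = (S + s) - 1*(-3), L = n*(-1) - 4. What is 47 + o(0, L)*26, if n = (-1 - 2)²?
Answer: -213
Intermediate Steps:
n = 9 (n = (-3)² = 9)
L = -13 (L = 9*(-1) - 4 = -9 - 4 = -13)
o(S, s) = 3 + S + s (o(S, s) = (S + s) + 3 = 3 + S + s)
47 + o(0, L)*26 = 47 + (3 + 0 - 13)*26 = 47 - 10*26 = 47 - 260 = -213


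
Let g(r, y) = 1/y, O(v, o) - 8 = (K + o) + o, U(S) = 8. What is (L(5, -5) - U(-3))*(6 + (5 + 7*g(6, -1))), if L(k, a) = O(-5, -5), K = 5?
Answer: -20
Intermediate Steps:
O(v, o) = 13 + 2*o (O(v, o) = 8 + ((5 + o) + o) = 8 + (5 + 2*o) = 13 + 2*o)
L(k, a) = 3 (L(k, a) = 13 + 2*(-5) = 13 - 10 = 3)
(L(5, -5) - U(-3))*(6 + (5 + 7*g(6, -1))) = (3 - 1*8)*(6 + (5 + 7/(-1))) = (3 - 8)*(6 + (5 + 7*(-1))) = -5*(6 + (5 - 7)) = -5*(6 - 2) = -5*4 = -20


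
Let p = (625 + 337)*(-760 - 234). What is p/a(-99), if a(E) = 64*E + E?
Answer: 73556/495 ≈ 148.60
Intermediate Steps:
p = -956228 (p = 962*(-994) = -956228)
a(E) = 65*E
p/a(-99) = -956228/(65*(-99)) = -956228/(-6435) = -956228*(-1/6435) = 73556/495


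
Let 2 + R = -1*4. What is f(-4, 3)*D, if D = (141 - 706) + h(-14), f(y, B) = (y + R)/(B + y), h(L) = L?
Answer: -5790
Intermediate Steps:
R = -6 (R = -2 - 1*4 = -2 - 4 = -6)
f(y, B) = (-6 + y)/(B + y) (f(y, B) = (y - 6)/(B + y) = (-6 + y)/(B + y))
D = -579 (D = (141 - 706) - 14 = -565 - 14 = -579)
f(-4, 3)*D = ((-6 - 4)/(3 - 4))*(-579) = (-10/(-1))*(-579) = -1*(-10)*(-579) = 10*(-579) = -5790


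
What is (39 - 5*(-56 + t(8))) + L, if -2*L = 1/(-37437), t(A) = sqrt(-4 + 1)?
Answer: 23884807/74874 - 5*I*sqrt(3) ≈ 319.0 - 8.6602*I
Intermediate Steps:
t(A) = I*sqrt(3) (t(A) = sqrt(-3) = I*sqrt(3))
L = 1/74874 (L = -1/2/(-37437) = -1/2*(-1/37437) = 1/74874 ≈ 1.3356e-5)
(39 - 5*(-56 + t(8))) + L = (39 - 5*(-56 + I*sqrt(3))) + 1/74874 = (39 + (280 - 5*I*sqrt(3))) + 1/74874 = (319 - 5*I*sqrt(3)) + 1/74874 = 23884807/74874 - 5*I*sqrt(3)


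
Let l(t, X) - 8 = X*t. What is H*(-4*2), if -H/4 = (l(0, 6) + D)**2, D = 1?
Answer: 2592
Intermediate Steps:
l(t, X) = 8 + X*t
H = -324 (H = -4*((8 + 6*0) + 1)**2 = -4*((8 + 0) + 1)**2 = -4*(8 + 1)**2 = -4*9**2 = -4*81 = -324)
H*(-4*2) = -(-1296)*2 = -324*(-8) = 2592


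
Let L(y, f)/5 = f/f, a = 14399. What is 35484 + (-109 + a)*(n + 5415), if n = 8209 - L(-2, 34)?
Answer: 194650994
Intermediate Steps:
L(y, f) = 5 (L(y, f) = 5*(f/f) = 5*1 = 5)
n = 8204 (n = 8209 - 1*5 = 8209 - 5 = 8204)
35484 + (-109 + a)*(n + 5415) = 35484 + (-109 + 14399)*(8204 + 5415) = 35484 + 14290*13619 = 35484 + 194615510 = 194650994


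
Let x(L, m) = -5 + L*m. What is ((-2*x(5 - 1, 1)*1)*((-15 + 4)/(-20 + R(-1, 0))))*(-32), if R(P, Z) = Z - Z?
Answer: -176/5 ≈ -35.200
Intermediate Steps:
R(P, Z) = 0
((-2*x(5 - 1, 1)*1)*((-15 + 4)/(-20 + R(-1, 0))))*(-32) = ((-2*(-5 + (5 - 1)*1)*1)*((-15 + 4)/(-20 + 0)))*(-32) = ((-2*(-5 + 4*1)*1)*(-11/(-20)))*(-32) = ((-2*(-5 + 4)*1)*(-11*(-1/20)))*(-32) = ((-2*(-1)*1)*(11/20))*(-32) = ((2*1)*(11/20))*(-32) = (2*(11/20))*(-32) = (11/10)*(-32) = -176/5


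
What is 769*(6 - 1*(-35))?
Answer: 31529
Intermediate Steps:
769*(6 - 1*(-35)) = 769*(6 + 35) = 769*41 = 31529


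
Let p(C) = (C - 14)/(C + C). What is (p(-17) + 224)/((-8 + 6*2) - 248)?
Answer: -7647/8296 ≈ -0.92177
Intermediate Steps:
p(C) = (-14 + C)/(2*C) (p(C) = (-14 + C)/((2*C)) = (-14 + C)*(1/(2*C)) = (-14 + C)/(2*C))
(p(-17) + 224)/((-8 + 6*2) - 248) = ((½)*(-14 - 17)/(-17) + 224)/((-8 + 6*2) - 248) = ((½)*(-1/17)*(-31) + 224)/((-8 + 12) - 248) = (31/34 + 224)/(4 - 248) = (7647/34)/(-244) = (7647/34)*(-1/244) = -7647/8296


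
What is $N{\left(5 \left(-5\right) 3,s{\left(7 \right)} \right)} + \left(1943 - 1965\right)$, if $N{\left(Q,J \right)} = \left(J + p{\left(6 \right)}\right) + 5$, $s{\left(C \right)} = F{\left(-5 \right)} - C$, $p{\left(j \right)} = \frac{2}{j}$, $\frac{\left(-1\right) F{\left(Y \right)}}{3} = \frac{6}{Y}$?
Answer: $- \frac{301}{15} \approx -20.067$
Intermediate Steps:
$F{\left(Y \right)} = - \frac{18}{Y}$ ($F{\left(Y \right)} = - 3 \frac{6}{Y} = - \frac{18}{Y}$)
$s{\left(C \right)} = \frac{18}{5} - C$ ($s{\left(C \right)} = - \frac{18}{-5} - C = \left(-18\right) \left(- \frac{1}{5}\right) - C = \frac{18}{5} - C$)
$N{\left(Q,J \right)} = \frac{16}{3} + J$ ($N{\left(Q,J \right)} = \left(J + \frac{2}{6}\right) + 5 = \left(J + 2 \cdot \frac{1}{6}\right) + 5 = \left(J + \frac{1}{3}\right) + 5 = \left(\frac{1}{3} + J\right) + 5 = \frac{16}{3} + J$)
$N{\left(5 \left(-5\right) 3,s{\left(7 \right)} \right)} + \left(1943 - 1965\right) = \left(\frac{16}{3} + \left(\frac{18}{5} - 7\right)\right) + \left(1943 - 1965\right) = \left(\frac{16}{3} - \frac{17}{5}\right) - 22 = \frac{29}{15} - 22 = - \frac{301}{15}$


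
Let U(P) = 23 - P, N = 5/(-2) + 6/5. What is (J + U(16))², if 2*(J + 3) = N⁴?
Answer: 11785490721/400000000 ≈ 29.464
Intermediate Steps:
N = -13/10 (N = 5*(-½) + 6*(⅕) = -5/2 + 6/5 = -13/10 ≈ -1.3000)
J = -31439/20000 (J = -3 + (-13/10)⁴/2 = -3 + (½)*(28561/10000) = -3 + 28561/20000 = -31439/20000 ≈ -1.5719)
(J + U(16))² = (-31439/20000 + (23 - 1*16))² = (-31439/20000 + (23 - 16))² = (-31439/20000 + 7)² = (108561/20000)² = 11785490721/400000000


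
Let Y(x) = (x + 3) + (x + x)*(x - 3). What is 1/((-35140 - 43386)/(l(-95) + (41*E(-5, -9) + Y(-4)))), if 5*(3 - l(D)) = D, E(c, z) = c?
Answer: 64/39263 ≈ 0.0016300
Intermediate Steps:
l(D) = 3 - D/5
Y(x) = 3 + x + 2*x*(-3 + x) (Y(x) = (3 + x) + (2*x)*(-3 + x) = (3 + x) + 2*x*(-3 + x) = 3 + x + 2*x*(-3 + x))
1/((-35140 - 43386)/(l(-95) + (41*E(-5, -9) + Y(-4)))) = 1/((-35140 - 43386)/((3 - ⅕*(-95)) + (41*(-5) + (3 - 5*(-4) + 2*(-4)²)))) = 1/(-78526/((3 + 19) + (-205 + (3 + 20 + 2*16)))) = 1/(-78526/(22 + (-205 + (3 + 20 + 32)))) = 1/(-78526/(22 + (-205 + 55))) = 1/(-78526/(22 - 150)) = 1/(-78526/(-128)) = 1/(-78526*(-1/128)) = 1/(39263/64) = 64/39263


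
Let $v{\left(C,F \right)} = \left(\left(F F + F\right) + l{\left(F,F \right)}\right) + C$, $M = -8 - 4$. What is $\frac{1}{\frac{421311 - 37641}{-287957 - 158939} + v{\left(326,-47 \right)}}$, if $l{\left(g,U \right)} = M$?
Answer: $\frac{223448}{553065413} \approx 0.00040402$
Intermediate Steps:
$M = -12$ ($M = -8 - 4 = -12$)
$l{\left(g,U \right)} = -12$
$v{\left(C,F \right)} = -12 + C + F + F^{2}$ ($v{\left(C,F \right)} = \left(\left(F F + F\right) - 12\right) + C = \left(\left(F^{2} + F\right) - 12\right) + C = \left(\left(F + F^{2}\right) - 12\right) + C = \left(-12 + F + F^{2}\right) + C = -12 + C + F + F^{2}$)
$\frac{1}{\frac{421311 - 37641}{-287957 - 158939} + v{\left(326,-47 \right)}} = \frac{1}{\frac{421311 - 37641}{-287957 - 158939} + \left(-12 + 326 - 47 + \left(-47\right)^{2}\right)} = \frac{1}{\frac{383670}{-446896} + \left(-12 + 326 - 47 + 2209\right)} = \frac{1}{383670 \left(- \frac{1}{446896}\right) + 2476} = \frac{1}{- \frac{191835}{223448} + 2476} = \frac{1}{\frac{553065413}{223448}} = \frac{223448}{553065413}$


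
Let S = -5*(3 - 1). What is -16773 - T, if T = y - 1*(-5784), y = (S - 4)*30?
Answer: -22137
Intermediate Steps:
S = -10 (S = -5*2 = -10)
y = -420 (y = (-10 - 4)*30 = -14*30 = -420)
T = 5364 (T = -420 - 1*(-5784) = -420 + 5784 = 5364)
-16773 - T = -16773 - 1*5364 = -16773 - 5364 = -22137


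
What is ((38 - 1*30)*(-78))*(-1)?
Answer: 624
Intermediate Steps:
((38 - 1*30)*(-78))*(-1) = ((38 - 30)*(-78))*(-1) = (8*(-78))*(-1) = -624*(-1) = 624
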